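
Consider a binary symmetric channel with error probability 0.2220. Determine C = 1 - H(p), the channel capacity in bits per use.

For BSC with error probability p:
C = 1 - H(p) where H(p) is binary entropy
H(0.2220) = -0.2220 × log₂(0.2220) - 0.7780 × log₂(0.7780)
H(p) = 0.7638
C = 1 - 0.7638 = 0.2362 bits/use


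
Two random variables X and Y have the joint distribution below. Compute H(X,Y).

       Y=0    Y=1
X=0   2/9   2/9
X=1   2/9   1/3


H(X,Y) = -Σ p(x,y) log₂ p(x,y)
  p(0,0)=2/9: -0.2222 × log₂(0.2222) = 0.4822
  p(0,1)=2/9: -0.2222 × log₂(0.2222) = 0.4822
  p(1,0)=2/9: -0.2222 × log₂(0.2222) = 0.4822
  p(1,1)=1/3: -0.3333 × log₂(0.3333) = 0.5283
H(X,Y) = 1.9749 bits


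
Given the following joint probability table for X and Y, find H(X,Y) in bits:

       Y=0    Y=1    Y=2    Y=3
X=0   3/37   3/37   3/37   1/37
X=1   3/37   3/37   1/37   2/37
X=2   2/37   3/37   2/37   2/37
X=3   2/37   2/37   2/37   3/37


H(X,Y) = -Σ p(x,y) log₂ p(x,y)
  p(0,0)=3/37: -0.0811 × log₂(0.0811) = 0.2939
  p(0,1)=3/37: -0.0811 × log₂(0.0811) = 0.2939
  p(0,2)=3/37: -0.0811 × log₂(0.0811) = 0.2939
  p(0,3)=1/37: -0.0270 × log₂(0.0270) = 0.1408
  p(1,0)=3/37: -0.0811 × log₂(0.0811) = 0.2939
  p(1,1)=3/37: -0.0811 × log₂(0.0811) = 0.2939
  p(1,2)=1/37: -0.0270 × log₂(0.0270) = 0.1408
  p(1,3)=2/37: -0.0541 × log₂(0.0541) = 0.2275
  p(2,0)=2/37: -0.0541 × log₂(0.0541) = 0.2275
  p(2,1)=3/37: -0.0811 × log₂(0.0811) = 0.2939
  p(2,2)=2/37: -0.0541 × log₂(0.0541) = 0.2275
  p(2,3)=2/37: -0.0541 × log₂(0.0541) = 0.2275
  p(3,0)=2/37: -0.0541 × log₂(0.0541) = 0.2275
  p(3,1)=2/37: -0.0541 × log₂(0.0541) = 0.2275
  p(3,2)=2/37: -0.0541 × log₂(0.0541) = 0.2275
  p(3,3)=3/37: -0.0811 × log₂(0.0811) = 0.2939
H(X,Y) = 3.9315 bits


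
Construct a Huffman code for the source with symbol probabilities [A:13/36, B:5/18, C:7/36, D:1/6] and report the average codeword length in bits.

Huffman tree construction:
Combine smallest probabilities repeatedly
Resulting codes:
  A: 11 (length 2)
  B: 10 (length 2)
  C: 01 (length 2)
  D: 00 (length 2)
Average length = Σ p(s) × length(s) = 2.0000 bits


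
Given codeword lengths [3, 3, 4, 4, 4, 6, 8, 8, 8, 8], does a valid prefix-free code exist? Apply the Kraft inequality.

Kraft inequality: Σ 2^(-l_i) ≤ 1 for prefix-free code
Calculating: 2^(-3) + 2^(-3) + 2^(-4) + 2^(-4) + 2^(-4) + 2^(-6) + 2^(-8) + 2^(-8) + 2^(-8) + 2^(-8)
= 0.125 + 0.125 + 0.0625 + 0.0625 + 0.0625 + 0.015625 + 0.00390625 + 0.00390625 + 0.00390625 + 0.00390625
= 0.4688
Since 0.4688 ≤ 1, prefix-free code exists


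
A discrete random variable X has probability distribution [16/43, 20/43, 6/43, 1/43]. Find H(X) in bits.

H(X) = -Σ p(x) log₂ p(x)
  -16/43 × log₂(16/43) = 0.5307
  -20/43 × log₂(20/43) = 0.5136
  -6/43 × log₂(6/43) = 0.3965
  -1/43 × log₂(1/43) = 0.1262
H(X) = 1.5670 bits


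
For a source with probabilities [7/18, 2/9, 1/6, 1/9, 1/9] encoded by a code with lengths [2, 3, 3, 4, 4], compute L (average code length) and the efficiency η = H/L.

Average length L = Σ p_i × l_i = 2.8333 bits
Entropy H = 2.1473 bits
Efficiency η = H/L × 100% = 75.79%


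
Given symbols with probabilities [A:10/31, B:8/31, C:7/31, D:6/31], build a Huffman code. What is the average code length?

Huffman tree construction:
Combine smallest probabilities repeatedly
Resulting codes:
  A: 11 (length 2)
  B: 10 (length 2)
  C: 01 (length 2)
  D: 00 (length 2)
Average length = Σ p(s) × length(s) = 2.0000 bits


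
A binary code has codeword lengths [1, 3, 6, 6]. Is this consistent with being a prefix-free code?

Kraft inequality: Σ 2^(-l_i) ≤ 1 for prefix-free code
Calculating: 2^(-1) + 2^(-3) + 2^(-6) + 2^(-6)
= 0.5 + 0.125 + 0.015625 + 0.015625
= 0.6562
Since 0.6562 ≤ 1, prefix-free code exists


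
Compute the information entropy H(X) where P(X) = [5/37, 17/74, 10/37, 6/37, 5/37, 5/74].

H(X) = -Σ p(x) log₂ p(x)
  -5/37 × log₂(5/37) = 0.3902
  -17/74 × log₂(17/74) = 0.4875
  -10/37 × log₂(10/37) = 0.5101
  -6/37 × log₂(6/37) = 0.4256
  -5/37 × log₂(5/37) = 0.3902
  -5/74 × log₂(5/74) = 0.2627
H(X) = 2.4663 bits


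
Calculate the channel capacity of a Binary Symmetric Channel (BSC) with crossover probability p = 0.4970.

For BSC with error probability p:
C = 1 - H(p) where H(p) is binary entropy
H(0.4970) = -0.4970 × log₂(0.4970) - 0.5030 × log₂(0.5030)
H(p) = 1.0000
C = 1 - 1.0000 = 0.0000 bits/use


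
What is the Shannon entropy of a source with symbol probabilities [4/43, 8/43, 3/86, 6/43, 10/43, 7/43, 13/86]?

H(X) = -Σ p(x) log₂ p(x)
  -4/43 × log₂(4/43) = 0.3187
  -8/43 × log₂(8/43) = 0.4514
  -3/86 × log₂(3/86) = 0.1689
  -6/43 × log₂(6/43) = 0.3965
  -10/43 × log₂(10/43) = 0.4894
  -7/43 × log₂(7/43) = 0.4263
  -13/86 × log₂(13/86) = 0.4120
H(X) = 2.6632 bits


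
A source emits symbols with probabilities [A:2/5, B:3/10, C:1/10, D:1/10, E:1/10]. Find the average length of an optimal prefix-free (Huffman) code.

Huffman tree construction:
Combine smallest probabilities repeatedly
Resulting codes:
  A: 0 (length 1)
  B: 10 (length 2)
  C: 1110 (length 4)
  D: 1111 (length 4)
  E: 110 (length 3)
Average length = Σ p(s) × length(s) = 2.1000 bits


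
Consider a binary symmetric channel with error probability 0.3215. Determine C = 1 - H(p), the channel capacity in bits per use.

For BSC with error probability p:
C = 1 - H(p) where H(p) is binary entropy
H(0.3215) = -0.3215 × log₂(0.3215) - 0.6785 × log₂(0.6785)
H(p) = 0.9060
C = 1 - 0.9060 = 0.0940 bits/use


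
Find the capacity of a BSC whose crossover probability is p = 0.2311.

For BSC with error probability p:
C = 1 - H(p) where H(p) is binary entropy
H(0.2311) = -0.2311 × log₂(0.2311) - 0.7689 × log₂(0.7689)
H(p) = 0.7799
C = 1 - 0.7799 = 0.2201 bits/use


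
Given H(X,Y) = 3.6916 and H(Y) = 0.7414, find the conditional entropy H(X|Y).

Chain rule: H(X,Y) = H(X|Y) + H(Y)
H(X|Y) = H(X,Y) - H(Y) = 3.6916 - 0.7414 = 2.9502 bits


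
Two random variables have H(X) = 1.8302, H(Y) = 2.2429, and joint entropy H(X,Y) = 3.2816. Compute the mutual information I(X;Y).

I(X;Y) = H(X) + H(Y) - H(X,Y)
I(X;Y) = 1.8302 + 2.2429 - 3.2816 = 0.7915 bits


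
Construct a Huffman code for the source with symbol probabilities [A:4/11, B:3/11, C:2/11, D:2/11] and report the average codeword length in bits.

Huffman tree construction:
Combine smallest probabilities repeatedly
Resulting codes:
  A: 11 (length 2)
  B: 10 (length 2)
  C: 00 (length 2)
  D: 01 (length 2)
Average length = Σ p(s) × length(s) = 2.0000 bits


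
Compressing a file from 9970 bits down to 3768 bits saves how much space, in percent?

Space savings = (1 - Compressed/Original) × 100%
= (1 - 3768/9970) × 100%
= 62.21%


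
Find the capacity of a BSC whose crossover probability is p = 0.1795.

For BSC with error probability p:
C = 1 - H(p) where H(p) is binary entropy
H(0.1795) = -0.1795 × log₂(0.1795) - 0.8205 × log₂(0.8205)
H(p) = 0.6790
C = 1 - 0.6790 = 0.3210 bits/use


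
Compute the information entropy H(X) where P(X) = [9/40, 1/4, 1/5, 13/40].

H(X) = -Σ p(x) log₂ p(x)
  -9/40 × log₂(9/40) = 0.4842
  -1/4 × log₂(1/4) = 0.5000
  -1/5 × log₂(1/5) = 0.4644
  -13/40 × log₂(13/40) = 0.5270
H(X) = 1.9756 bits


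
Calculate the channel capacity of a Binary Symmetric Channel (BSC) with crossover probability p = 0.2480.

For BSC with error probability p:
C = 1 - H(p) where H(p) is binary entropy
H(0.2480) = -0.2480 × log₂(0.2480) - 0.7520 × log₂(0.7520)
H(p) = 0.8081
C = 1 - 0.8081 = 0.1919 bits/use


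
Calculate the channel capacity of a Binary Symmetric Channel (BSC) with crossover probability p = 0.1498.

For BSC with error probability p:
C = 1 - H(p) where H(p) is binary entropy
H(0.1498) = -0.1498 × log₂(0.1498) - 0.8502 × log₂(0.8502)
H(p) = 0.6093
C = 1 - 0.6093 = 0.3907 bits/use


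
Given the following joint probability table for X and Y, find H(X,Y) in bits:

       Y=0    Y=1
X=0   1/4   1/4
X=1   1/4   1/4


H(X,Y) = -Σ p(x,y) log₂ p(x,y)
  p(0,0)=1/4: -0.2500 × log₂(0.2500) = 0.5000
  p(0,1)=1/4: -0.2500 × log₂(0.2500) = 0.5000
  p(1,0)=1/4: -0.2500 × log₂(0.2500) = 0.5000
  p(1,1)=1/4: -0.2500 × log₂(0.2500) = 0.5000
H(X,Y) = 2.0000 bits


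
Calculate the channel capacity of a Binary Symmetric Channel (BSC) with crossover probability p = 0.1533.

For BSC with error probability p:
C = 1 - H(p) where H(p) is binary entropy
H(0.1533) = -0.1533 × log₂(0.1533) - 0.8467 × log₂(0.8467)
H(p) = 0.6180
C = 1 - 0.6180 = 0.3820 bits/use


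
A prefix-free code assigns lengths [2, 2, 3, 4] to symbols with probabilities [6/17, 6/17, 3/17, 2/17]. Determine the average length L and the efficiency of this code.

Average length L = Σ p_i × l_i = 2.4118 bits
Entropy H = 1.8654 bits
Efficiency η = H/L × 100% = 77.35%


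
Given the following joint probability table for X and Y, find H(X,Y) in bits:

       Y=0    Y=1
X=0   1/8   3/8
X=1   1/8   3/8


H(X,Y) = -Σ p(x,y) log₂ p(x,y)
  p(0,0)=1/8: -0.1250 × log₂(0.1250) = 0.3750
  p(0,1)=3/8: -0.3750 × log₂(0.3750) = 0.5306
  p(1,0)=1/8: -0.1250 × log₂(0.1250) = 0.3750
  p(1,1)=3/8: -0.3750 × log₂(0.3750) = 0.5306
H(X,Y) = 1.8113 bits


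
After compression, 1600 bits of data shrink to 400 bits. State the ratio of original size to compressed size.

Compression ratio = Original / Compressed
= 1600 / 400 = 4.00:1


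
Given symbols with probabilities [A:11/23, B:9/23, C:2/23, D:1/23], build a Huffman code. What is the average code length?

Huffman tree construction:
Combine smallest probabilities repeatedly
Resulting codes:
  A: 0 (length 1)
  B: 11 (length 2)
  C: 101 (length 3)
  D: 100 (length 3)
Average length = Σ p(s) × length(s) = 1.6522 bits


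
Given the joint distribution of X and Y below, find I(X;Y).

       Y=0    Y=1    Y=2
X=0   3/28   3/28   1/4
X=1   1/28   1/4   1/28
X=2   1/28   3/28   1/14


H(X) = 1.5165, H(Y) = 1.4883, H(X,Y) = 2.8228
I(X;Y) = H(X) + H(Y) - H(X,Y) = 0.1819 bits


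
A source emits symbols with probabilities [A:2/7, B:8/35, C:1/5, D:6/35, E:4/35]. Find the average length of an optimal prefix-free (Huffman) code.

Huffman tree construction:
Combine smallest probabilities repeatedly
Resulting codes:
  A: 10 (length 2)
  B: 01 (length 2)
  C: 00 (length 2)
  D: 111 (length 3)
  E: 110 (length 3)
Average length = Σ p(s) × length(s) = 2.2857 bits


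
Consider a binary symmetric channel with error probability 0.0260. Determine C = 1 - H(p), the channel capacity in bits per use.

For BSC with error probability p:
C = 1 - H(p) where H(p) is binary entropy
H(0.0260) = -0.0260 × log₂(0.0260) - 0.9740 × log₂(0.9740)
H(p) = 0.1739
C = 1 - 0.1739 = 0.8261 bits/use


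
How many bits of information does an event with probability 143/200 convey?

Information content I(x) = -log₂(p(x))
I = -log₂(143/200) = -log₂(0.7150)
I = 0.4840 bits


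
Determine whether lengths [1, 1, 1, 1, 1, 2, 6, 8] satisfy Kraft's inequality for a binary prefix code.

Kraft inequality: Σ 2^(-l_i) ≤ 1 for prefix-free code
Calculating: 2^(-1) + 2^(-1) + 2^(-1) + 2^(-1) + 2^(-1) + 2^(-2) + 2^(-6) + 2^(-8)
= 0.5 + 0.5 + 0.5 + 0.5 + 0.5 + 0.25 + 0.015625 + 0.00390625
= 2.7695
Since 2.7695 > 1, prefix-free code does not exist


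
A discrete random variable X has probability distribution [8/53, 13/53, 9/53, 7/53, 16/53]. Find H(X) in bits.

H(X) = -Σ p(x) log₂ p(x)
  -8/53 × log₂(8/53) = 0.4118
  -13/53 × log₂(13/53) = 0.4973
  -9/53 × log₂(9/53) = 0.4344
  -7/53 × log₂(7/53) = 0.3857
  -16/53 × log₂(16/53) = 0.5216
H(X) = 2.2508 bits


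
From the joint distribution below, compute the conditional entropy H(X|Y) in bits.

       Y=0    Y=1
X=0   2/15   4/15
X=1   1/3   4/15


H(X|Y) = Σ_y p(y) H(X|Y=y)
  p(Y=0) = 7/15, H(X|Y=0) = 0.8631
  p(Y=1) = 8/15, H(X|Y=1) = 1.0000
H(X|Y) = 0.4667×0.8631 + 0.5333×1.0000 = 0.9361 bits


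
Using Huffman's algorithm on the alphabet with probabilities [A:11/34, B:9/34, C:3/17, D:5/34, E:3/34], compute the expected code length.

Huffman tree construction:
Combine smallest probabilities repeatedly
Resulting codes:
  A: 11 (length 2)
  B: 10 (length 2)
  C: 00 (length 2)
  D: 011 (length 3)
  E: 010 (length 3)
Average length = Σ p(s) × length(s) = 2.2353 bits


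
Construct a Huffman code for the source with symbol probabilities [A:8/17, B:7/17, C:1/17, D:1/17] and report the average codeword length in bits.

Huffman tree construction:
Combine smallest probabilities repeatedly
Resulting codes:
  A: 0 (length 1)
  B: 11 (length 2)
  C: 100 (length 3)
  D: 101 (length 3)
Average length = Σ p(s) × length(s) = 1.6471 bits


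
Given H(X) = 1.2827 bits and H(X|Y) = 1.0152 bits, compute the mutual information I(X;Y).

I(X;Y) = H(X) - H(X|Y)
I(X;Y) = 1.2827 - 1.0152 = 0.2675 bits


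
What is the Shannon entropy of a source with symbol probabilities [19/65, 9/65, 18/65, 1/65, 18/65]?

H(X) = -Σ p(x) log₂ p(x)
  -19/65 × log₂(19/65) = 0.5187
  -9/65 × log₂(9/65) = 0.3950
  -18/65 × log₂(18/65) = 0.5130
  -1/65 × log₂(1/65) = 0.0927
  -18/65 × log₂(18/65) = 0.5130
H(X) = 2.0323 bits


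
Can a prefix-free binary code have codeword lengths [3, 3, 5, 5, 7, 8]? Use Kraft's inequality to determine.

Kraft inequality: Σ 2^(-l_i) ≤ 1 for prefix-free code
Calculating: 2^(-3) + 2^(-3) + 2^(-5) + 2^(-5) + 2^(-7) + 2^(-8)
= 0.125 + 0.125 + 0.03125 + 0.03125 + 0.0078125 + 0.00390625
= 0.3242
Since 0.3242 ≤ 1, prefix-free code exists


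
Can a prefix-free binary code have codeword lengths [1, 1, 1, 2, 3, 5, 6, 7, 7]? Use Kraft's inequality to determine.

Kraft inequality: Σ 2^(-l_i) ≤ 1 for prefix-free code
Calculating: 2^(-1) + 2^(-1) + 2^(-1) + 2^(-2) + 2^(-3) + 2^(-5) + 2^(-6) + 2^(-7) + 2^(-7)
= 0.5 + 0.5 + 0.5 + 0.25 + 0.125 + 0.03125 + 0.015625 + 0.0078125 + 0.0078125
= 1.9375
Since 1.9375 > 1, prefix-free code does not exist


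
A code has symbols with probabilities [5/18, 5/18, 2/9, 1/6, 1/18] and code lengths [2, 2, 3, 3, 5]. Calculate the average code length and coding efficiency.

Average length L = Σ p_i × l_i = 2.5556 bits
Entropy H = 2.1714 bits
Efficiency η = H/L × 100% = 84.97%


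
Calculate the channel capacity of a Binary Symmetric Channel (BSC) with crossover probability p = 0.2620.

For BSC with error probability p:
C = 1 - H(p) where H(p) is binary entropy
H(0.2620) = -0.2620 × log₂(0.2620) - 0.7380 × log₂(0.7380)
H(p) = 0.8297
C = 1 - 0.8297 = 0.1703 bits/use


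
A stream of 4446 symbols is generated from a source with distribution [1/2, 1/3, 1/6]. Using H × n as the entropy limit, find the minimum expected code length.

Entropy H = 1.4591 bits/symbol
Minimum bits = H × n = 1.4591 × 4446
= 6487.37 bits


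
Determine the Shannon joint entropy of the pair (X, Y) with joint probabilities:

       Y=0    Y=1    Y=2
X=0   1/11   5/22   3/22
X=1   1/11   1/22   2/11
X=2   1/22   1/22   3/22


H(X,Y) = -Σ p(x,y) log₂ p(x,y)
  p(0,0)=1/11: -0.0909 × log₂(0.0909) = 0.3145
  p(0,1)=5/22: -0.2273 × log₂(0.2273) = 0.4858
  p(0,2)=3/22: -0.1364 × log₂(0.1364) = 0.3920
  p(1,0)=1/11: -0.0909 × log₂(0.0909) = 0.3145
  p(1,1)=1/22: -0.0455 × log₂(0.0455) = 0.2027
  p(1,2)=2/11: -0.1818 × log₂(0.1818) = 0.4472
  p(2,0)=1/22: -0.0455 × log₂(0.0455) = 0.2027
  p(2,1)=1/22: -0.0455 × log₂(0.0455) = 0.2027
  p(2,2)=3/22: -0.1364 × log₂(0.1364) = 0.3920
H(X,Y) = 2.9540 bits


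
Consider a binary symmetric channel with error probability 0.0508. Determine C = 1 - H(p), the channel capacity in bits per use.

For BSC with error probability p:
C = 1 - H(p) where H(p) is binary entropy
H(0.0508) = -0.0508 × log₂(0.0508) - 0.9492 × log₂(0.9492)
H(p) = 0.2898
C = 1 - 0.2898 = 0.7102 bits/use


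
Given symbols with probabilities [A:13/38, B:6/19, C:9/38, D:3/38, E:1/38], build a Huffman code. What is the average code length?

Huffman tree construction:
Combine smallest probabilities repeatedly
Resulting codes:
  A: 11 (length 2)
  B: 10 (length 2)
  C: 01 (length 2)
  D: 001 (length 3)
  E: 000 (length 3)
Average length = Σ p(s) × length(s) = 2.1053 bits


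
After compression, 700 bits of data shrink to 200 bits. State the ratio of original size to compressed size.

Compression ratio = Original / Compressed
= 700 / 200 = 3.50:1


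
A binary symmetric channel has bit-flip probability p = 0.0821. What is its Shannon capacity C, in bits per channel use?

For BSC with error probability p:
C = 1 - H(p) where H(p) is binary entropy
H(0.0821) = -0.0821 × log₂(0.0821) - 0.9179 × log₂(0.9179)
H(p) = 0.4095
C = 1 - 0.4095 = 0.5905 bits/use


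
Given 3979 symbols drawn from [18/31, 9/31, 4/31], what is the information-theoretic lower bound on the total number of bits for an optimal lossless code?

Entropy H = 1.3546 bits/symbol
Minimum bits = H × n = 1.3546 × 3979
= 5389.89 bits


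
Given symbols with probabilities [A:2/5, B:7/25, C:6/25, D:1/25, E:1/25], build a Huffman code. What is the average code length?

Huffman tree construction:
Combine smallest probabilities repeatedly
Resulting codes:
  A: 0 (length 1)
  B: 10 (length 2)
  C: 111 (length 3)
  D: 1100 (length 4)
  E: 1101 (length 4)
Average length = Σ p(s) × length(s) = 2.0000 bits


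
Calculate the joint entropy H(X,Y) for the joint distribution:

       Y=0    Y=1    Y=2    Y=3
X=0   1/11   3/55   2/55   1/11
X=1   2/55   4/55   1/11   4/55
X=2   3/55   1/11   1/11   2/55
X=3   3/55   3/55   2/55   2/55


H(X,Y) = -Σ p(x,y) log₂ p(x,y)
  p(0,0)=1/11: -0.0909 × log₂(0.0909) = 0.3145
  p(0,1)=3/55: -0.0545 × log₂(0.0545) = 0.2289
  p(0,2)=2/55: -0.0364 × log₂(0.0364) = 0.1739
  p(0,3)=1/11: -0.0909 × log₂(0.0909) = 0.3145
  p(1,0)=2/55: -0.0364 × log₂(0.0364) = 0.1739
  p(1,1)=4/55: -0.0727 × log₂(0.0727) = 0.2750
  p(1,2)=1/11: -0.0909 × log₂(0.0909) = 0.3145
  p(1,3)=4/55: -0.0727 × log₂(0.0727) = 0.2750
  p(2,0)=3/55: -0.0545 × log₂(0.0545) = 0.2289
  p(2,1)=1/11: -0.0909 × log₂(0.0909) = 0.3145
  p(2,2)=1/11: -0.0909 × log₂(0.0909) = 0.3145
  p(2,3)=2/55: -0.0364 × log₂(0.0364) = 0.1739
  p(3,0)=3/55: -0.0545 × log₂(0.0545) = 0.2289
  p(3,1)=3/55: -0.0545 × log₂(0.0545) = 0.2289
  p(3,2)=2/55: -0.0364 × log₂(0.0364) = 0.1739
  p(3,3)=2/55: -0.0364 × log₂(0.0364) = 0.1739
H(X,Y) = 3.9074 bits


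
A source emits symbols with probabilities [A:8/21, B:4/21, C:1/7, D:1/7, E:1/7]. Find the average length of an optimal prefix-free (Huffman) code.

Huffman tree construction:
Combine smallest probabilities repeatedly
Resulting codes:
  A: 0 (length 1)
  B: 111 (length 3)
  C: 100 (length 3)
  D: 101 (length 3)
  E: 110 (length 3)
Average length = Σ p(s) × length(s) = 2.2381 bits


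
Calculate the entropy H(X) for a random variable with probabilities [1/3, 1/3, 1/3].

H(X) = -Σ p(x) log₂ p(x)
  -1/3 × log₂(1/3) = 0.5283
  -1/3 × log₂(1/3) = 0.5283
  -1/3 × log₂(1/3) = 0.5283
H(X) = 1.5850 bits


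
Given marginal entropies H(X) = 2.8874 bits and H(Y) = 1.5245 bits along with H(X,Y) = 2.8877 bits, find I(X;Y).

I(X;Y) = H(X) + H(Y) - H(X,Y)
I(X;Y) = 2.8874 + 1.5245 - 2.8877 = 1.5242 bits


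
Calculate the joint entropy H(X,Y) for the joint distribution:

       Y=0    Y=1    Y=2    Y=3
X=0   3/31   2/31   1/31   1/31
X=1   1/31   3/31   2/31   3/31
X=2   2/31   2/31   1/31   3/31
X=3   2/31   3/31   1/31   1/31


H(X,Y) = -Σ p(x,y) log₂ p(x,y)
  p(0,0)=3/31: -0.0968 × log₂(0.0968) = 0.3261
  p(0,1)=2/31: -0.0645 × log₂(0.0645) = 0.2551
  p(0,2)=1/31: -0.0323 × log₂(0.0323) = 0.1598
  p(0,3)=1/31: -0.0323 × log₂(0.0323) = 0.1598
  p(1,0)=1/31: -0.0323 × log₂(0.0323) = 0.1598
  p(1,1)=3/31: -0.0968 × log₂(0.0968) = 0.3261
  p(1,2)=2/31: -0.0645 × log₂(0.0645) = 0.2551
  p(1,3)=3/31: -0.0968 × log₂(0.0968) = 0.3261
  p(2,0)=2/31: -0.0645 × log₂(0.0645) = 0.2551
  p(2,1)=2/31: -0.0645 × log₂(0.0645) = 0.2551
  p(2,2)=1/31: -0.0323 × log₂(0.0323) = 0.1598
  p(2,3)=3/31: -0.0968 × log₂(0.0968) = 0.3261
  p(3,0)=2/31: -0.0645 × log₂(0.0645) = 0.2551
  p(3,1)=3/31: -0.0968 × log₂(0.0968) = 0.3261
  p(3,2)=1/31: -0.0323 × log₂(0.0323) = 0.1598
  p(3,3)=1/31: -0.0323 × log₂(0.0323) = 0.1598
H(X,Y) = 3.8647 bits


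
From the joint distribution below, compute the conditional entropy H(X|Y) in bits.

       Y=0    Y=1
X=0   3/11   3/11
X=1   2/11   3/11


H(X|Y) = Σ_y p(y) H(X|Y=y)
  p(Y=0) = 5/11, H(X|Y=0) = 0.9710
  p(Y=1) = 6/11, H(X|Y=1) = 1.0000
H(X|Y) = 0.4545×0.9710 + 0.5455×1.0000 = 0.9868 bits


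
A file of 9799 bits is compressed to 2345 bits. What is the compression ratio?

Compression ratio = Original / Compressed
= 9799 / 2345 = 4.18:1


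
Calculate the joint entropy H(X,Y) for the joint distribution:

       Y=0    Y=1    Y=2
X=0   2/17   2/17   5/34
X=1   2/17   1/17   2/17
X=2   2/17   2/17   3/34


H(X,Y) = -Σ p(x,y) log₂ p(x,y)
  p(0,0)=2/17: -0.1176 × log₂(0.1176) = 0.3632
  p(0,1)=2/17: -0.1176 × log₂(0.1176) = 0.3632
  p(0,2)=5/34: -0.1471 × log₂(0.1471) = 0.4067
  p(1,0)=2/17: -0.1176 × log₂(0.1176) = 0.3632
  p(1,1)=1/17: -0.0588 × log₂(0.0588) = 0.2404
  p(1,2)=2/17: -0.1176 × log₂(0.1176) = 0.3632
  p(2,0)=2/17: -0.1176 × log₂(0.1176) = 0.3632
  p(2,1)=2/17: -0.1176 × log₂(0.1176) = 0.3632
  p(2,2)=3/34: -0.0882 × log₂(0.0882) = 0.3090
H(X,Y) = 3.1356 bits


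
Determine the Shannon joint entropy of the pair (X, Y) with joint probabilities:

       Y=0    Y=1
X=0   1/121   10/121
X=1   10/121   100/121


H(X,Y) = -Σ p(x,y) log₂ p(x,y)
  p(0,0)=1/121: -0.0083 × log₂(0.0083) = 0.0572
  p(0,1)=10/121: -0.0826 × log₂(0.0826) = 0.2973
  p(1,0)=10/121: -0.0826 × log₂(0.0826) = 0.2973
  p(1,1)=100/121: -0.8264 × log₂(0.8264) = 0.2273
H(X,Y) = 0.8790 bits


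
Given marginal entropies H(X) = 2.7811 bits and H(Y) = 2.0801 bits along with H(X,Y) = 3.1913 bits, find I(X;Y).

I(X;Y) = H(X) + H(Y) - H(X,Y)
I(X;Y) = 2.7811 + 2.0801 - 3.1913 = 1.6699 bits


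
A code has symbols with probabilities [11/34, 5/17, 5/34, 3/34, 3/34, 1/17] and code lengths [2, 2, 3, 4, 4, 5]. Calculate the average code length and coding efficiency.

Average length L = Σ p_i × l_i = 2.6765 bits
Entropy H = 2.3112 bits
Efficiency η = H/L × 100% = 86.35%


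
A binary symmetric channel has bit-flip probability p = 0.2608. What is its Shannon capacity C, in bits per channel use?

For BSC with error probability p:
C = 1 - H(p) where H(p) is binary entropy
H(0.2608) = -0.2608 × log₂(0.2608) - 0.7392 × log₂(0.7392)
H(p) = 0.8280
C = 1 - 0.8280 = 0.1720 bits/use


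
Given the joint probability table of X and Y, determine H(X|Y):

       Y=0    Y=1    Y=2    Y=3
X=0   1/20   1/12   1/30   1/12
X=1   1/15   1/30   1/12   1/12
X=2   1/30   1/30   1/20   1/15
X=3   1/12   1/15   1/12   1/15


H(X|Y) = Σ_y p(y) H(X|Y=y)
  p(Y=0) = 7/30, H(X|Y=0) = 1.9242
  p(Y=1) = 13/60, H(X|Y=1) = 1.8843
  p(Y=2) = 1/4, H(X|Y=2) = 1.9086
  p(Y=3) = 3/10, H(X|Y=3) = 1.9911
H(X|Y) = 0.2333×1.9242 + 0.2167×1.8843 + 0.2500×1.9086 + 0.3000×1.9911 = 1.9317 bits


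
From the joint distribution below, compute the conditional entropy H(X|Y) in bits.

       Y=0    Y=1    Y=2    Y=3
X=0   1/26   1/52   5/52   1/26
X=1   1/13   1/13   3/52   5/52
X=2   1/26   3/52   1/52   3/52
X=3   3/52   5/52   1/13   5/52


H(X|Y) = Σ_y p(y) H(X|Y=y)
  p(Y=0) = 11/52, H(X|Y=0) = 1.9363
  p(Y=1) = 1/4, H(X|Y=1) = 1.8262
  p(Y=2) = 1/4, H(X|Y=2) = 1.8262
  p(Y=3) = 15/52, H(X|Y=3) = 1.9086
H(X|Y) = 0.2115×1.9363 + 0.2500×1.8262 + 0.2500×1.8262 + 0.2885×1.9086 = 1.8733 bits


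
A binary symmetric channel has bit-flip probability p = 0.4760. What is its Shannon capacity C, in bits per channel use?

For BSC with error probability p:
C = 1 - H(p) where H(p) is binary entropy
H(0.4760) = -0.4760 × log₂(0.4760) - 0.5240 × log₂(0.5240)
H(p) = 0.9983
C = 1 - 0.9983 = 0.0017 bits/use


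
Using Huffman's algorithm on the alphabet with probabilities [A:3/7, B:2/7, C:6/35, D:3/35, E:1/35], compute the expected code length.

Huffman tree construction:
Combine smallest probabilities repeatedly
Resulting codes:
  A: 0 (length 1)
  B: 10 (length 2)
  C: 111 (length 3)
  D: 1101 (length 4)
  E: 1100 (length 4)
Average length = Σ p(s) × length(s) = 1.9714 bits


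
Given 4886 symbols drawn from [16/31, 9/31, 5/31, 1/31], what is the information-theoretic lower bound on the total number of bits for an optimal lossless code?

Entropy H = 1.5949 bits/symbol
Minimum bits = H × n = 1.5949 × 4886
= 7792.56 bits


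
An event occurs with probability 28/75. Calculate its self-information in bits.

Information content I(x) = -log₂(p(x))
I = -log₂(28/75) = -log₂(0.3733)
I = 1.4215 bits


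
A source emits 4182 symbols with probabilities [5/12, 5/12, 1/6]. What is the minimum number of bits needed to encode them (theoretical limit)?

Entropy H = 1.4834 bits/symbol
Minimum bits = H × n = 1.4834 × 4182
= 6203.39 bits


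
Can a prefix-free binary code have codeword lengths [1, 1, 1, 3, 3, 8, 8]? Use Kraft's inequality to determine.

Kraft inequality: Σ 2^(-l_i) ≤ 1 for prefix-free code
Calculating: 2^(-1) + 2^(-1) + 2^(-1) + 2^(-3) + 2^(-3) + 2^(-8) + 2^(-8)
= 0.5 + 0.5 + 0.5 + 0.125 + 0.125 + 0.00390625 + 0.00390625
= 1.7578
Since 1.7578 > 1, prefix-free code does not exist


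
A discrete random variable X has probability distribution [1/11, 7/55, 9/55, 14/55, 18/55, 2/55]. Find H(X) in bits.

H(X) = -Σ p(x) log₂ p(x)
  -1/11 × log₂(1/11) = 0.3145
  -7/55 × log₂(7/55) = 0.3785
  -9/55 × log₂(9/55) = 0.4273
  -14/55 × log₂(14/55) = 0.5025
  -18/55 × log₂(18/55) = 0.5274
  -2/55 × log₂(2/55) = 0.1739
H(X) = 2.3240 bits


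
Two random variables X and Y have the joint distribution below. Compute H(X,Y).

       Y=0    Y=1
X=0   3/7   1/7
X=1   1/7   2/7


H(X,Y) = -Σ p(x,y) log₂ p(x,y)
  p(0,0)=3/7: -0.4286 × log₂(0.4286) = 0.5239
  p(0,1)=1/7: -0.1429 × log₂(0.1429) = 0.4011
  p(1,0)=1/7: -0.1429 × log₂(0.1429) = 0.4011
  p(1,1)=2/7: -0.2857 × log₂(0.2857) = 0.5164
H(X,Y) = 1.8424 bits


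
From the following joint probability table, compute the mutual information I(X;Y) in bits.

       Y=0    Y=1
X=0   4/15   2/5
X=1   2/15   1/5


H(X) = 0.9183, H(Y) = 0.9710, H(X,Y) = 1.8892
I(X;Y) = H(X) + H(Y) - H(X,Y) = 0.0000 bits


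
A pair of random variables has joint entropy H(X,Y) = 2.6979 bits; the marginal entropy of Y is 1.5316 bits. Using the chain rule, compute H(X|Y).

Chain rule: H(X,Y) = H(X|Y) + H(Y)
H(X|Y) = H(X,Y) - H(Y) = 2.6979 - 1.5316 = 1.1663 bits


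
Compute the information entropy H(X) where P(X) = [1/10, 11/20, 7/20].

H(X) = -Σ p(x) log₂ p(x)
  -1/10 × log₂(1/10) = 0.3322
  -11/20 × log₂(11/20) = 0.4744
  -7/20 × log₂(7/20) = 0.5301
H(X) = 1.3367 bits


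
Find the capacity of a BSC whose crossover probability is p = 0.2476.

For BSC with error probability p:
C = 1 - H(p) where H(p) is binary entropy
H(0.2476) = -0.2476 × log₂(0.2476) - 0.7524 × log₂(0.7524)
H(p) = 0.8075
C = 1 - 0.8075 = 0.1925 bits/use


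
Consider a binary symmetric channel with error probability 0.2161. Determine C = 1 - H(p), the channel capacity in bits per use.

For BSC with error probability p:
C = 1 - H(p) where H(p) is binary entropy
H(0.2161) = -0.2161 × log₂(0.2161) - 0.7839 × log₂(0.7839)
H(p) = 0.7530
C = 1 - 0.7530 = 0.2470 bits/use


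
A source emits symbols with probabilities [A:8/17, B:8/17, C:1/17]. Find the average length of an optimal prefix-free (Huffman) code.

Huffman tree construction:
Combine smallest probabilities repeatedly
Resulting codes:
  A: 11 (length 2)
  B: 0 (length 1)
  C: 10 (length 2)
Average length = Σ p(s) × length(s) = 1.5294 bits


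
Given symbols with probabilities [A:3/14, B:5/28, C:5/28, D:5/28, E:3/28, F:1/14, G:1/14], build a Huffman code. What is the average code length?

Huffman tree construction:
Combine smallest probabilities repeatedly
Resulting codes:
  A: 01 (length 2)
  B: 110 (length 3)
  C: 111 (length 3)
  D: 00 (length 2)
  E: 100 (length 3)
  F: 1010 (length 4)
  G: 1011 (length 4)
Average length = Σ p(s) × length(s) = 2.7500 bits


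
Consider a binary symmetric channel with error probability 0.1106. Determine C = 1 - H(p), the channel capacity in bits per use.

For BSC with error probability p:
C = 1 - H(p) where H(p) is binary entropy
H(0.1106) = -0.1106 × log₂(0.1106) - 0.8894 × log₂(0.8894)
H(p) = 0.5017
C = 1 - 0.5017 = 0.4983 bits/use


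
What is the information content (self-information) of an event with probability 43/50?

Information content I(x) = -log₂(p(x))
I = -log₂(43/50) = -log₂(0.8600)
I = 0.2176 bits


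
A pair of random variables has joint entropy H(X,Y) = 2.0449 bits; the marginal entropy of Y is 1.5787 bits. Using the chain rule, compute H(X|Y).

Chain rule: H(X,Y) = H(X|Y) + H(Y)
H(X|Y) = H(X,Y) - H(Y) = 2.0449 - 1.5787 = 0.4662 bits


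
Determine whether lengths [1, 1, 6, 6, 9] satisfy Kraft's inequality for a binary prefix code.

Kraft inequality: Σ 2^(-l_i) ≤ 1 for prefix-free code
Calculating: 2^(-1) + 2^(-1) + 2^(-6) + 2^(-6) + 2^(-9)
= 0.5 + 0.5 + 0.015625 + 0.015625 + 0.001953125
= 1.0332
Since 1.0332 > 1, prefix-free code does not exist


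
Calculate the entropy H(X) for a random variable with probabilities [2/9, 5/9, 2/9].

H(X) = -Σ p(x) log₂ p(x)
  -2/9 × log₂(2/9) = 0.4822
  -5/9 × log₂(5/9) = 0.4711
  -2/9 × log₂(2/9) = 0.4822
H(X) = 1.4355 bits


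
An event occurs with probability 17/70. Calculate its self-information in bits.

Information content I(x) = -log₂(p(x))
I = -log₂(17/70) = -log₂(0.2429)
I = 2.0418 bits


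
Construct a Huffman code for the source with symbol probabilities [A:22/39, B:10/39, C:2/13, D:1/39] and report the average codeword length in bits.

Huffman tree construction:
Combine smallest probabilities repeatedly
Resulting codes:
  A: 1 (length 1)
  B: 01 (length 2)
  C: 001 (length 3)
  D: 000 (length 3)
Average length = Σ p(s) × length(s) = 1.6154 bits


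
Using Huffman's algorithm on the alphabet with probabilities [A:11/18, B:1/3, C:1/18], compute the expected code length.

Huffman tree construction:
Combine smallest probabilities repeatedly
Resulting codes:
  A: 1 (length 1)
  B: 01 (length 2)
  C: 00 (length 2)
Average length = Σ p(s) × length(s) = 1.3889 bits


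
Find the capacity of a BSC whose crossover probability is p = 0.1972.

For BSC with error probability p:
C = 1 - H(p) where H(p) is binary entropy
H(0.1972) = -0.1972 × log₂(0.1972) - 0.8028 × log₂(0.8028)
H(p) = 0.7163
C = 1 - 0.7163 = 0.2837 bits/use


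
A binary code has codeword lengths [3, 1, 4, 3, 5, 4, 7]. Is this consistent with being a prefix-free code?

Kraft inequality: Σ 2^(-l_i) ≤ 1 for prefix-free code
Calculating: 2^(-3) + 2^(-1) + 2^(-4) + 2^(-3) + 2^(-5) + 2^(-4) + 2^(-7)
= 0.125 + 0.5 + 0.0625 + 0.125 + 0.03125 + 0.0625 + 0.0078125
= 0.9141
Since 0.9141 ≤ 1, prefix-free code exists


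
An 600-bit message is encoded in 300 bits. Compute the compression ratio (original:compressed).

Compression ratio = Original / Compressed
= 600 / 300 = 2.00:1


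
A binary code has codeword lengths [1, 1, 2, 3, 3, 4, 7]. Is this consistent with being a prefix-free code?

Kraft inequality: Σ 2^(-l_i) ≤ 1 for prefix-free code
Calculating: 2^(-1) + 2^(-1) + 2^(-2) + 2^(-3) + 2^(-3) + 2^(-4) + 2^(-7)
= 0.5 + 0.5 + 0.25 + 0.125 + 0.125 + 0.0625 + 0.0078125
= 1.5703
Since 1.5703 > 1, prefix-free code does not exist


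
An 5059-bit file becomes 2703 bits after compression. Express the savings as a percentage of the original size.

Space savings = (1 - Compressed/Original) × 100%
= (1 - 2703/5059) × 100%
= 46.57%


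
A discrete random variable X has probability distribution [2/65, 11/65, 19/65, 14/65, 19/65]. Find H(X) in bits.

H(X) = -Σ p(x) log₂ p(x)
  -2/65 × log₂(2/65) = 0.1545
  -11/65 × log₂(11/65) = 0.4337
  -19/65 × log₂(19/65) = 0.5187
  -14/65 × log₂(14/65) = 0.4771
  -19/65 × log₂(19/65) = 0.5187
H(X) = 2.1027 bits


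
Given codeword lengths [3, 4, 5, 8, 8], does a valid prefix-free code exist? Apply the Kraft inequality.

Kraft inequality: Σ 2^(-l_i) ≤ 1 for prefix-free code
Calculating: 2^(-3) + 2^(-4) + 2^(-5) + 2^(-8) + 2^(-8)
= 0.125 + 0.0625 + 0.03125 + 0.00390625 + 0.00390625
= 0.2266
Since 0.2266 ≤ 1, prefix-free code exists


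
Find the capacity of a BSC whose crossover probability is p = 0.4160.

For BSC with error probability p:
C = 1 - H(p) where H(p) is binary entropy
H(0.4160) = -0.4160 × log₂(0.4160) - 0.5840 × log₂(0.5840)
H(p) = 0.9795
C = 1 - 0.9795 = 0.0205 bits/use


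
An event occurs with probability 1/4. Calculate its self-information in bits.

Information content I(x) = -log₂(p(x))
I = -log₂(1/4) = -log₂(0.2500)
I = 2.0000 bits


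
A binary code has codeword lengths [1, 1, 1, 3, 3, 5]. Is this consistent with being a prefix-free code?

Kraft inequality: Σ 2^(-l_i) ≤ 1 for prefix-free code
Calculating: 2^(-1) + 2^(-1) + 2^(-1) + 2^(-3) + 2^(-3) + 2^(-5)
= 0.5 + 0.5 + 0.5 + 0.125 + 0.125 + 0.03125
= 1.7812
Since 1.7812 > 1, prefix-free code does not exist


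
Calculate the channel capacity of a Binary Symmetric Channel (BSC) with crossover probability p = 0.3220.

For BSC with error probability p:
C = 1 - H(p) where H(p) is binary entropy
H(0.3220) = -0.3220 × log₂(0.3220) - 0.6780 × log₂(0.6780)
H(p) = 0.9065
C = 1 - 0.9065 = 0.0935 bits/use


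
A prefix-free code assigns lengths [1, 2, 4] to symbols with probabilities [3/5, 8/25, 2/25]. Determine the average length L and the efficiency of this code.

Average length L = Σ p_i × l_i = 1.5600 bits
Entropy H = 1.2597 bits
Efficiency η = H/L × 100% = 80.75%


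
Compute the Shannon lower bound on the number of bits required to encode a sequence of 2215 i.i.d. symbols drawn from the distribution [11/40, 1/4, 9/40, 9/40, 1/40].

Entropy H = 2.1136 bits/symbol
Minimum bits = H × n = 2.1136 × 2215
= 4681.70 bits


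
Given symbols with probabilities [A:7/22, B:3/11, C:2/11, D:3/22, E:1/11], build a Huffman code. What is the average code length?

Huffman tree construction:
Combine smallest probabilities repeatedly
Resulting codes:
  A: 11 (length 2)
  B: 10 (length 2)
  C: 00 (length 2)
  D: 011 (length 3)
  E: 010 (length 3)
Average length = Σ p(s) × length(s) = 2.2273 bits


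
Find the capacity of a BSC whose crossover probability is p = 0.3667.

For BSC with error probability p:
C = 1 - H(p) where H(p) is binary entropy
H(0.3667) = -0.3667 × log₂(0.3667) - 0.6333 × log₂(0.6333)
H(p) = 0.9481
C = 1 - 0.9481 = 0.0519 bits/use


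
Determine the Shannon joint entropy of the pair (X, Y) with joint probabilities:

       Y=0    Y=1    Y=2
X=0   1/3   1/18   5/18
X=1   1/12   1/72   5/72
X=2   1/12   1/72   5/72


H(X,Y) = -Σ p(x,y) log₂ p(x,y)
  p(0,0)=1/3: -0.3333 × log₂(0.3333) = 0.5283
  p(0,1)=1/18: -0.0556 × log₂(0.0556) = 0.2317
  p(0,2)=5/18: -0.2778 × log₂(0.2778) = 0.5133
  p(1,0)=1/12: -0.0833 × log₂(0.0833) = 0.2987
  p(1,1)=1/72: -0.0139 × log₂(0.0139) = 0.0857
  p(1,2)=5/72: -0.0694 × log₂(0.0694) = 0.2672
  p(2,0)=1/12: -0.0833 × log₂(0.0833) = 0.2987
  p(2,1)=1/72: -0.0139 × log₂(0.0139) = 0.0857
  p(2,2)=5/72: -0.0694 × log₂(0.0694) = 0.2672
H(X,Y) = 2.5766 bits


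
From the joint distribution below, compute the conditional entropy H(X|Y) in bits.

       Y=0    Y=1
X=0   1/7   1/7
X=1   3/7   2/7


H(X|Y) = Σ_y p(y) H(X|Y=y)
  p(Y=0) = 4/7, H(X|Y=0) = 0.8113
  p(Y=1) = 3/7, H(X|Y=1) = 0.9183
H(X|Y) = 0.5714×0.8113 + 0.4286×0.9183 = 0.8571 bits


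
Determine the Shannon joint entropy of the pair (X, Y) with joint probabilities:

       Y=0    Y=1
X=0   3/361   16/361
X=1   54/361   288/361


H(X,Y) = -Σ p(x,y) log₂ p(x,y)
  p(0,0)=3/361: -0.0083 × log₂(0.0083) = 0.0574
  p(0,1)=16/361: -0.0443 × log₂(0.0443) = 0.1993
  p(1,0)=54/361: -0.1496 × log₂(0.1496) = 0.4100
  p(1,1)=288/361: -0.7978 × log₂(0.7978) = 0.2600
H(X,Y) = 0.9267 bits


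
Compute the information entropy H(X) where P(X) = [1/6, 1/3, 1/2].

H(X) = -Σ p(x) log₂ p(x)
  -1/6 × log₂(1/6) = 0.4308
  -1/3 × log₂(1/3) = 0.5283
  -1/2 × log₂(1/2) = 0.5000
H(X) = 1.4591 bits


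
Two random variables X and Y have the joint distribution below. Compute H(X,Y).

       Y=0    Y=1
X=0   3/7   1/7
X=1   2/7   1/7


H(X,Y) = -Σ p(x,y) log₂ p(x,y)
  p(0,0)=3/7: -0.4286 × log₂(0.4286) = 0.5239
  p(0,1)=1/7: -0.1429 × log₂(0.1429) = 0.4011
  p(1,0)=2/7: -0.2857 × log₂(0.2857) = 0.5164
  p(1,1)=1/7: -0.1429 × log₂(0.1429) = 0.4011
H(X,Y) = 1.8424 bits


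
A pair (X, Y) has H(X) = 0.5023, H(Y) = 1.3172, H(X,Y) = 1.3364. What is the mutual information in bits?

I(X;Y) = H(X) + H(Y) - H(X,Y)
I(X;Y) = 0.5023 + 1.3172 - 1.3364 = 0.4831 bits


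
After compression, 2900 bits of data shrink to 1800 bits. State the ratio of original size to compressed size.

Compression ratio = Original / Compressed
= 2900 / 1800 = 1.61:1


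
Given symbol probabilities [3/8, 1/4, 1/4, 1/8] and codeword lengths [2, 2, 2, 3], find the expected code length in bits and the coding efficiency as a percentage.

Average length L = Σ p_i × l_i = 2.1250 bits
Entropy H = 1.9056 bits
Efficiency η = H/L × 100% = 89.68%


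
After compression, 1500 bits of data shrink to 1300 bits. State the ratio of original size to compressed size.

Compression ratio = Original / Compressed
= 1500 / 1300 = 1.15:1


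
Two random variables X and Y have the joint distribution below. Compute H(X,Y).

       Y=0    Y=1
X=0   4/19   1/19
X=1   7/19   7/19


H(X,Y) = -Σ p(x,y) log₂ p(x,y)
  p(0,0)=4/19: -0.2105 × log₂(0.2105) = 0.4732
  p(0,1)=1/19: -0.0526 × log₂(0.0526) = 0.2236
  p(1,0)=7/19: -0.3684 × log₂(0.3684) = 0.5307
  p(1,1)=7/19: -0.3684 × log₂(0.3684) = 0.5307
H(X,Y) = 1.7583 bits


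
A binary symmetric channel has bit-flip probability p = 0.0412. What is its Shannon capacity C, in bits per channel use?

For BSC with error probability p:
C = 1 - H(p) where H(p) is binary entropy
H(0.0412) = -0.0412 × log₂(0.0412) - 0.9588 × log₂(0.9588)
H(p) = 0.2478
C = 1 - 0.2478 = 0.7522 bits/use


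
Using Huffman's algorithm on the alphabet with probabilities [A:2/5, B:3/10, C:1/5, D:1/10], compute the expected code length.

Huffman tree construction:
Combine smallest probabilities repeatedly
Resulting codes:
  A: 0 (length 1)
  B: 10 (length 2)
  C: 111 (length 3)
  D: 110 (length 3)
Average length = Σ p(s) × length(s) = 1.9000 bits


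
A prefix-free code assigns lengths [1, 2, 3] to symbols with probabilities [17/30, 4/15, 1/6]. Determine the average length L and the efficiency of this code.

Average length L = Σ p_i × l_i = 1.6000 bits
Entropy H = 1.4037 bits
Efficiency η = H/L × 100% = 87.73%


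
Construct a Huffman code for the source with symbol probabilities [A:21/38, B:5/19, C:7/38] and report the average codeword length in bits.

Huffman tree construction:
Combine smallest probabilities repeatedly
Resulting codes:
  A: 1 (length 1)
  B: 01 (length 2)
  C: 00 (length 2)
Average length = Σ p(s) × length(s) = 1.4474 bits


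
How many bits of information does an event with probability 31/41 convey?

Information content I(x) = -log₂(p(x))
I = -log₂(31/41) = -log₂(0.7561)
I = 0.4034 bits


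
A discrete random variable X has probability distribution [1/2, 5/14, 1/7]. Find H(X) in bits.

H(X) = -Σ p(x) log₂ p(x)
  -1/2 × log₂(1/2) = 0.5000
  -5/14 × log₂(5/14) = 0.5305
  -1/7 × log₂(1/7) = 0.4011
H(X) = 1.4316 bits
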